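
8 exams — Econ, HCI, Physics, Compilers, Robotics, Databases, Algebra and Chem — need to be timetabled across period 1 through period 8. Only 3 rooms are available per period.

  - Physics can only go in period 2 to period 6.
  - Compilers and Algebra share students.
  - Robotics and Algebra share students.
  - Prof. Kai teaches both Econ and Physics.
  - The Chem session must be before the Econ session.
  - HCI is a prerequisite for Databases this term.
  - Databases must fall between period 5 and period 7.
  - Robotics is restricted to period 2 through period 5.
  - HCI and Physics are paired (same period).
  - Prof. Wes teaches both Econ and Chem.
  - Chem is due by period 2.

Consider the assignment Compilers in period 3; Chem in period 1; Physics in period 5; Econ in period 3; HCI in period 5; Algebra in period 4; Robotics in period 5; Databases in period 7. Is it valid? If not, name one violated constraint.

Yes

The Chem session must be before the Econ session — holds.
Prof. Wes teaches both Econ and Chem — holds.
Physics can only go in period 2 to period 6 — holds.
HCI and Physics are paired (same period) — holds.
Compilers and Algebra share students — holds.
Robotics and Algebra share students — holds.
Chem is due by period 2 — holds.
Only 3 rooms are available per period — holds.
HCI is a prerequisite for Databases this term — holds.
Databases must fall between period 5 and period 7 — holds.
Robotics is restricted to period 2 through period 5 — holds.
Prof. Kai teaches both Econ and Physics — holds.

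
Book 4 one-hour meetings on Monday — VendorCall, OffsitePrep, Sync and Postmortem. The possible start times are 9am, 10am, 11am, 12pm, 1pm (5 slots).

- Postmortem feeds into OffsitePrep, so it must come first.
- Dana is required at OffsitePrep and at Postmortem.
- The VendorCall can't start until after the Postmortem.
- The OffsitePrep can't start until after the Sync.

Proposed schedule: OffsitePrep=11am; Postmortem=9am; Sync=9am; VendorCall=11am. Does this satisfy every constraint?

Postmortem feeds into OffsitePrep, so it must come first — holds.
The VendorCall can't start until after the Postmortem — holds.
The OffsitePrep can't start until after the Sync — holds.
Dana is required at OffsitePrep and at Postmortem — holds.

Yes, all constraints hold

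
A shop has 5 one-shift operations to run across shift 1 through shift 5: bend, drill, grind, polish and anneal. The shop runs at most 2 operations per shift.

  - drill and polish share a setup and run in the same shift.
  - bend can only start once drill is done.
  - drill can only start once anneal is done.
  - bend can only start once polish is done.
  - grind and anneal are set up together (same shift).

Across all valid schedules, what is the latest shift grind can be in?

shift 3

Grind must be in the same shift as anneal, which can't be after shift 3, so grind is at most shift 3.
grind at shift 3 is achievable: bend in shift 5, anneal in shift 3, grind in shift 3, drill in shift 4, polish in shift 4.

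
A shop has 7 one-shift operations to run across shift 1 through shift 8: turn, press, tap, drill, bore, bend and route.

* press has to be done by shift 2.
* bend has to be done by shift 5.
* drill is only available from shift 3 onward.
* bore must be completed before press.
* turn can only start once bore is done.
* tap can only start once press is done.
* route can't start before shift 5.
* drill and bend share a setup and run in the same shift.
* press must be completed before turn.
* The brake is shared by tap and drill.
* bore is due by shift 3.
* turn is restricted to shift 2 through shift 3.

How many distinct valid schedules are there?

60

Splitting on drill: it can be shift 3 (20), shift 4 (20), shift 5 (20). Listing each branch's schedules as (turn, press, tap, bore, bend, route) by shift number:
drill=shift 3: (3,2,4,1,3,5) (3,2,4,1,3,6) (3,2,4,1,3,7) (3,2,4,1,3,8) (3,2,5,1,3,5) (3,2,5,1,3,6) (3,2,5,1,3,7) (3,2,5,1,3,8) (3,2,6,1,3,5) (3,2,6,1,3,6) (3,2,6,1,3,7) (3,2,6,1,3,8) (3,2,7,1,3,5) (3,2,7,1,3,6) (3,2,7,1,3,7) (3,2,7,1,3,8) (3,2,8,1,3,5) (3,2,8,1,3,6) (3,2,8,1,3,7) (3,2,8,1,3,8) — 20.
drill=shift 4: (3,2,3,1,4,5) (3,2,3,1,4,6) (3,2,3,1,4,7) (3,2,3,1,4,8) (3,2,5,1,4,5) (3,2,5,1,4,6) (3,2,5,1,4,7) (3,2,5,1,4,8) (3,2,6,1,4,5) (3,2,6,1,4,6) (3,2,6,1,4,7) (3,2,6,1,4,8) (3,2,7,1,4,5) (3,2,7,1,4,6) (3,2,7,1,4,7) (3,2,7,1,4,8) (3,2,8,1,4,5) (3,2,8,1,4,6) (3,2,8,1,4,7) (3,2,8,1,4,8) — 20.
drill=shift 5: (3,2,3,1,5,5) (3,2,3,1,5,6) (3,2,3,1,5,7) (3,2,3,1,5,8) (3,2,4,1,5,5) (3,2,4,1,5,6) (3,2,4,1,5,7) (3,2,4,1,5,8) (3,2,6,1,5,5) (3,2,6,1,5,6) (3,2,6,1,5,7) (3,2,6,1,5,8) (3,2,7,1,5,5) (3,2,7,1,5,6) (3,2,7,1,5,7) (3,2,7,1,5,8) (3,2,8,1,5,5) (3,2,8,1,5,6) (3,2,8,1,5,7) (3,2,8,1,5,8) — 20.
Summing: 20 + 20 + 20 = 60.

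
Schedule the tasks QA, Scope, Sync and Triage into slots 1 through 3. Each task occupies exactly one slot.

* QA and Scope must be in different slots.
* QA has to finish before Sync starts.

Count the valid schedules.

18

Splitting on QA: it can be 1 (12), 2 (6). Listing each branch's schedules as (Scope, Sync, Triage):
QA=1: (2,2,1) (2,2,2) (2,2,3) (2,3,1) (2,3,2) (2,3,3) (3,2,1) (3,2,2) (3,2,3) (3,3,1) (3,3,2) (3,3,3) — 12.
QA=2: (1,3,1) (1,3,2) (1,3,3) (3,3,1) (3,3,2) (3,3,3) — 6.
Summing: 12 + 6 = 18.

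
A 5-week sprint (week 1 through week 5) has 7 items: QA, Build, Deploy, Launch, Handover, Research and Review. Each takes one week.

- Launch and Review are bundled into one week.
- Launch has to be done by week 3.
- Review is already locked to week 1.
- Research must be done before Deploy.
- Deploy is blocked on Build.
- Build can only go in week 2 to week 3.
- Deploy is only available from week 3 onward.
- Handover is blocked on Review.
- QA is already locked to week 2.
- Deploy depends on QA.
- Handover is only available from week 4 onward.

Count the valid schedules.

Splitting on Build: it can be week 2 (18), week 3 (14). Listing each branch's schedules as (QA, Deploy, Launch, Handover, Research, Review) by week number:
Build=week 2: (2,3,1,4,1,1) (2,3,1,4,2,1) (2,3,1,5,1,1) (2,3,1,5,2,1) (2,4,1,4,1,1) (2,4,1,4,2,1) (2,4,1,4,3,1) (2,4,1,5,1,1) (2,4,1,5,2,1) (2,4,1,5,3,1) (2,5,1,4,1,1) (2,5,1,4,2,1) (2,5,1,4,3,1) (2,5,1,4,4,1) (2,5,1,5,1,1) (2,5,1,5,2,1) (2,5,1,5,3,1) (2,5,1,5,4,1) — 18.
Build=week 3: (2,4,1,4,1,1) (2,4,1,4,2,1) (2,4,1,4,3,1) (2,4,1,5,1,1) (2,4,1,5,2,1) (2,4,1,5,3,1) (2,5,1,4,1,1) (2,5,1,4,2,1) (2,5,1,4,3,1) (2,5,1,4,4,1) (2,5,1,5,1,1) (2,5,1,5,2,1) (2,5,1,5,3,1) (2,5,1,5,4,1) — 14.
Summing: 18 + 14 = 32.

32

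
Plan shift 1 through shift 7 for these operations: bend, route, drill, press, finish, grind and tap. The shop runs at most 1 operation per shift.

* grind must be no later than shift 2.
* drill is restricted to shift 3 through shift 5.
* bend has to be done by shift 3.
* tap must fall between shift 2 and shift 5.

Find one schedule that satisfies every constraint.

grind -> shift 1, press -> shift 6, route -> shift 5, bend -> shift 2, drill -> shift 3, tap -> shift 4, finish -> shift 7

Checking: bend=shift 2 in [shift 1,shift 3]; drill=shift 3 in [shift 3,shift 5]; tap=shift 4 in [shift 2,shift 5]; grind=shift 1 in [shift 1,shift 2]; max 1 per shift (cap 1).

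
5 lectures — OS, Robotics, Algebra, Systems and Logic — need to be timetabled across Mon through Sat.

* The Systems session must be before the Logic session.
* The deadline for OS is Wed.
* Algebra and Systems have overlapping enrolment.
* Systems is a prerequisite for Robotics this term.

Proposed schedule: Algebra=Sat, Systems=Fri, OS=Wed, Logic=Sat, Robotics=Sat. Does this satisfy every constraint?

The Systems session must be before the Logic session — holds.
Algebra and Systems have overlapping enrolment — holds.
The deadline for OS is Wed — holds.
Systems is a prerequisite for Robotics this term — holds.

Yes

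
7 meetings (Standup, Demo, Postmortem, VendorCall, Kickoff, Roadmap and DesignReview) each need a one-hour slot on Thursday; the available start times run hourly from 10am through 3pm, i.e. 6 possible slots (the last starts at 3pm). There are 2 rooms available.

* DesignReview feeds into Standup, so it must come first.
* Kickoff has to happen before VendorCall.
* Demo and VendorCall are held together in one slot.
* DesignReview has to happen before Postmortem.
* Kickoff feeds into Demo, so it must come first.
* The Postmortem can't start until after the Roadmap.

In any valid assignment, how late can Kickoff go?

Downstream work caps Kickoff at 2pm.
Kickoff at 2pm is achievable: VendorCall in 3pm; Postmortem in 11am; Demo in 3pm; DesignReview in 10am; Standup in 11am; Roadmap in 10am; Kickoff in 2pm.

2pm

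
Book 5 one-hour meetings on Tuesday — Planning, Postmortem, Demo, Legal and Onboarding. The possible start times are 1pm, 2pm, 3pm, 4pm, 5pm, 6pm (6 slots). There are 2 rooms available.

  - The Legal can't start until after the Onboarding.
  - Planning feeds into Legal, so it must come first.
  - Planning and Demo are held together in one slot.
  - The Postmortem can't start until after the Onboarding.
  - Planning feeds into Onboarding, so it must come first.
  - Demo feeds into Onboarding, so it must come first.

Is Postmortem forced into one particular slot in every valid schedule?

Postmortem can be 3pm (e.g. Onboarding in 2pm; Demo in 1pm; Planning in 1pm; Legal in 3pm; Postmortem in 3pm) or 4pm (e.g. Postmortem in 4pm; Planning in 1pm; Demo in 1pm; Onboarding in 2pm; Legal in 3pm).

No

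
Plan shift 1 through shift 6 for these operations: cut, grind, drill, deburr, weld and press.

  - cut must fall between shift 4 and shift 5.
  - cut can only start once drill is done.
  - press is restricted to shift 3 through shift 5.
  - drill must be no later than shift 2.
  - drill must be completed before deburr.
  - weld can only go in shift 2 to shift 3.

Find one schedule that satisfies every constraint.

press=shift 3, deburr=shift 2, drill=shift 1, weld=shift 2, grind=shift 1, cut=shift 4

Checking: drill(shift 1) before deburr(shift 2); drill(shift 1) before cut(shift 4); press=shift 3 in [shift 3,shift 5]; cut=shift 4 in [shift 4,shift 5]; weld=shift 2 in [shift 2,shift 3]; drill=shift 1 in [shift 1,shift 2].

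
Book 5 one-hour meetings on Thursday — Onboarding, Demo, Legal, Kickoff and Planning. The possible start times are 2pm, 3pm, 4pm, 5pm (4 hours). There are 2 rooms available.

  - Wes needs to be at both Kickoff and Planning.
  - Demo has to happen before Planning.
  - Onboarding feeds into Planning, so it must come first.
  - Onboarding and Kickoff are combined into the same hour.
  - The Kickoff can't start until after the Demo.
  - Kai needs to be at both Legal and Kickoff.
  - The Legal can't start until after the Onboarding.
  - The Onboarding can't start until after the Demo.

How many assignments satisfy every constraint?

Splitting on Onboarding: it can be 3pm (4), 4pm (2). Listing each branch's schedules as (Demo, Legal, Kickoff, Planning):
Onboarding=3pm: (2pm,4pm,3pm,4pm) (2pm,4pm,3pm,5pm) (2pm,5pm,3pm,4pm) (2pm,5pm,3pm,5pm) — 4.
Onboarding=4pm: (2pm,5pm,4pm,5pm) (3pm,5pm,4pm,5pm) — 2.
Summing: 4 + 2 = 6.

6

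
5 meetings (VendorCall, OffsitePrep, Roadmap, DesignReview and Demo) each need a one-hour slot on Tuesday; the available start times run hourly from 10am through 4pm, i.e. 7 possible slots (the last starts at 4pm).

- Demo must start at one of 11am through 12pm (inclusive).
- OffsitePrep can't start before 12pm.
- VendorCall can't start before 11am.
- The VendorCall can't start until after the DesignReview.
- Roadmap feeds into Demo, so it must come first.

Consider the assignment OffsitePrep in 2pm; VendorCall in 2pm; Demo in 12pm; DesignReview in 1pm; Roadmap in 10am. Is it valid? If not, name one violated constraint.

Demo must start at one of 11am through 12pm (inclusive) — holds.
OffsitePrep can't start before 12pm — holds.
VendorCall can't start before 11am — holds.
Roadmap feeds into Demo, so it must come first — holds.
The VendorCall can't start until after the DesignReview — holds.

Yes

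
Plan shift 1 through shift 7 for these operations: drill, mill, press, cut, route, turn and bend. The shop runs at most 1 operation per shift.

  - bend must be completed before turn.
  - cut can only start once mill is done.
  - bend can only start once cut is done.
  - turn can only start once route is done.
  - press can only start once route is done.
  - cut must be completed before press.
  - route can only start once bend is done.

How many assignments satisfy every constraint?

Splitting on mill: it can be shift 1 (12), shift 2 (2). Listing each branch's schedules as (drill, press, cut, route, turn, bend) by shift number:
mill=shift 1: (2,6,3,5,7,4) (2,7,3,5,6,4) (3,6,2,5,7,4) (3,7,2,5,6,4) (4,6,2,5,7,3) (4,7,2,5,6,3) (5,6,2,4,7,3) (5,7,2,4,6,3) (6,5,2,4,7,3) (6,7,2,4,5,3) (7,5,2,4,6,3) (7,6,2,4,5,3) — 12.
mill=shift 2: (1,6,3,5,7,4) (1,7,3,5,6,4) — 2.
Summing: 12 + 2 = 14.

14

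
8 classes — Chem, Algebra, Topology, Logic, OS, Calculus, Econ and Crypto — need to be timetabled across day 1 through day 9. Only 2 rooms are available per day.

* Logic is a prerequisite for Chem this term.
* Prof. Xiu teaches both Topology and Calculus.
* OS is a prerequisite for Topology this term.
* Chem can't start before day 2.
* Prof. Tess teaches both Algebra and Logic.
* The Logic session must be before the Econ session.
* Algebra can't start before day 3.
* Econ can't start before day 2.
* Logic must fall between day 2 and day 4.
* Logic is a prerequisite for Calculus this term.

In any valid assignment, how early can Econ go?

Econ is available from day 2; precedence pushes Econ to at least day 3.
Econ at day 3 is achievable: Chem in day 4, Logic in day 2, Topology in day 2, Econ in day 3, Algebra in day 3, Calculus in day 4, Crypto in day 1, OS in day 1.

day 3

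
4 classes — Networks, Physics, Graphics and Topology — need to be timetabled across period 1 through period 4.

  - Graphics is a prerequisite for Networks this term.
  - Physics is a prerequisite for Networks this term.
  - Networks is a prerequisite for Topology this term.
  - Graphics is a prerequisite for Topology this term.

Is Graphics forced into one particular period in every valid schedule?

No

Graphics can be period 1 (e.g. Topology -> period 3, Physics -> period 1, Graphics -> period 1, Networks -> period 2) or period 2 (e.g. Topology in period 4; Graphics in period 2; Physics in period 1; Networks in period 3).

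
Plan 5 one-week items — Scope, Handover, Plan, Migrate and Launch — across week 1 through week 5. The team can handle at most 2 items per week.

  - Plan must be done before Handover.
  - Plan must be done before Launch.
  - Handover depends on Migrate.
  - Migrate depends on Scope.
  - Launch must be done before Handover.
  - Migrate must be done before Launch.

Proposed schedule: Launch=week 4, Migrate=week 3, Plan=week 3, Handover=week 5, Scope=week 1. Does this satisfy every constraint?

Migrate must be done before Launch — holds.
Migrate depends on Scope — holds.
Plan must be done before Launch — holds.
The team can handle at most 2 items per week — holds.
Plan must be done before Handover — holds.
Launch must be done before Handover — holds.
Handover depends on Migrate — holds.

Yes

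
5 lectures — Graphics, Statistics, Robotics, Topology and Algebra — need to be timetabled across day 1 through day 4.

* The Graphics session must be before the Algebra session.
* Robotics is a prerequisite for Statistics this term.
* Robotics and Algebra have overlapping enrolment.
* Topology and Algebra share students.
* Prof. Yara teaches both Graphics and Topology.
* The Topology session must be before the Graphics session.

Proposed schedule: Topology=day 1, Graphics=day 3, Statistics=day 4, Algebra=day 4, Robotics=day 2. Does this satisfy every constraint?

The Topology session must be before the Graphics session — holds.
Robotics is a prerequisite for Statistics this term — holds.
Robotics and Algebra have overlapping enrolment — holds.
The Graphics session must be before the Algebra session — holds.
Prof. Yara teaches both Graphics and Topology — holds.
Topology and Algebra share students — holds.

Yes, all constraints hold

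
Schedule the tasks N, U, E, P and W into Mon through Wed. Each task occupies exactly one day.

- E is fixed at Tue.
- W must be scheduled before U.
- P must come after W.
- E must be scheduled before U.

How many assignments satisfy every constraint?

9

Splitting on N: it can be Mon (3), Tue (3), Wed (3). Listing each branch's schedules as (U, E, P, W):
N=Mon: (Wed,Tue,Tue,Mon) (Wed,Tue,Wed,Mon) (Wed,Tue,Wed,Tue) — 3.
N=Tue: (Wed,Tue,Tue,Mon) (Wed,Tue,Wed,Mon) (Wed,Tue,Wed,Tue) — 3.
N=Wed: (Wed,Tue,Tue,Mon) (Wed,Tue,Wed,Mon) (Wed,Tue,Wed,Tue) — 3.
Summing: 3 + 3 + 3 = 9.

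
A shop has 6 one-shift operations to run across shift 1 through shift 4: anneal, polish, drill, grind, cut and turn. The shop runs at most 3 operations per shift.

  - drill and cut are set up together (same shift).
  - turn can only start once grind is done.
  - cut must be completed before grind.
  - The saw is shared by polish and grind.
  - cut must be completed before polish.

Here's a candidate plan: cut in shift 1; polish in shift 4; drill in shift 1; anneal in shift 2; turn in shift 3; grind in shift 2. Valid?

The shop runs at most 3 operations per shift — holds.
The saw is shared by polish and grind — holds.
drill and cut are set up together (same shift) — holds.
cut must be completed before polish — holds.
turn can only start once grind is done — holds.
cut must be completed before grind — holds.

Valid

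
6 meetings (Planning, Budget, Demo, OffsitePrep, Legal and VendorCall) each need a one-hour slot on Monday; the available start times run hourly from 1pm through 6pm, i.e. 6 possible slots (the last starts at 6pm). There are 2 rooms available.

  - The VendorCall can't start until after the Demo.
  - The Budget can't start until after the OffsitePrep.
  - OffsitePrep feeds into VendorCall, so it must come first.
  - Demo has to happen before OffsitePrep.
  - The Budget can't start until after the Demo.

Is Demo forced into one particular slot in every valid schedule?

No

Demo can be 1pm (e.g. OffsitePrep=2pm, VendorCall=3pm, Legal=2pm, Planning=1pm, Demo=1pm, Budget=3pm) or 2pm (e.g. VendorCall in 4pm; OffsitePrep in 3pm; Planning in 1pm; Budget in 4pm; Demo in 2pm; Legal in 1pm).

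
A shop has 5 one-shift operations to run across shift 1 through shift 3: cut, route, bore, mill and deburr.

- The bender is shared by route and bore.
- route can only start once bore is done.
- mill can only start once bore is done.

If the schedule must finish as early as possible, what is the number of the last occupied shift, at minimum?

shift 2

The precedence chain requires at least 2 distinct shifts.
2 works (last occupied shift: shift 2): for example cut in shift 1; deburr in shift 1; route in shift 2; mill in shift 2; bore in shift 1.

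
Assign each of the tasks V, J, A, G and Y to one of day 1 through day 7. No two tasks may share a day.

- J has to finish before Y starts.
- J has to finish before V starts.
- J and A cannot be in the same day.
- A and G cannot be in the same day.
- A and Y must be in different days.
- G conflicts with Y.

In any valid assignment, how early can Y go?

day 2

Precedence pushes Y to at least day 2.
Y at day 2 is achievable: J=day 1; V=day 3; G=day 5; Y=day 2; A=day 4.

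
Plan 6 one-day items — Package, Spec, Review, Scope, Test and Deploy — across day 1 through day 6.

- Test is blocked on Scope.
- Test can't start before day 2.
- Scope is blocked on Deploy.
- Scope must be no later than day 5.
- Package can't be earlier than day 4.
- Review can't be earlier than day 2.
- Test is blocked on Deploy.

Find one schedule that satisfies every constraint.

Review -> day 2; Scope -> day 2; Spec -> day 1; Package -> day 4; Test -> day 3; Deploy -> day 1

Checking: Deploy(day 1) before Test(day 3); Deploy(day 1) before Scope(day 2); Scope(day 2) before Test(day 3); Scope=day 2 in [day 1,day 5]; Test=day 3 in [day 2,day 6]; Review=day 2 in [day 2,day 6]; Package=day 4 in [day 4,day 6].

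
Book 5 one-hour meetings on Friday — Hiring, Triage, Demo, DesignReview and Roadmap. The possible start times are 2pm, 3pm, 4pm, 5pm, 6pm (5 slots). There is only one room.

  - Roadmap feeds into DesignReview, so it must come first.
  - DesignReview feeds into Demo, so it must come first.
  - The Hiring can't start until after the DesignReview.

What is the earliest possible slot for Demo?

Precedence pushes Demo to at least 4pm.
Demo at 4pm is achievable: Roadmap=2pm; Hiring=5pm; DesignReview=3pm; Demo=4pm; Triage=6pm.

4pm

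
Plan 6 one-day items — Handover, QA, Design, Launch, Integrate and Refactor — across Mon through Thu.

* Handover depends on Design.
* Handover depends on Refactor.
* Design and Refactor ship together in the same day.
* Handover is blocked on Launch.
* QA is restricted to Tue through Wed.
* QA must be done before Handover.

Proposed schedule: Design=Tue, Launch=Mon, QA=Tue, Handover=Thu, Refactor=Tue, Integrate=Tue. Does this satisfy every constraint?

Handover depends on Design — holds.
QA is restricted to Tue through Wed — holds.
Handover is blocked on Launch — holds.
QA must be done before Handover — holds.
Design and Refactor ship together in the same day — holds.
Handover depends on Refactor — holds.

Yes, all constraints hold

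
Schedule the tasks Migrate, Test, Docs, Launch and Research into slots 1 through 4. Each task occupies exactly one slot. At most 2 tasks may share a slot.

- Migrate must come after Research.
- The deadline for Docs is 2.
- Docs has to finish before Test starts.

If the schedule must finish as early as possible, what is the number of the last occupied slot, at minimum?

The precedence chain requires at least 2 distinct slots.
With at most 2 per slot and 5 tasks, at least 3 slots are needed.
3 works (last occupied slot: 3): for example Docs in 1; Research in 1; Migrate in 2; Launch in 3; Test in 2.

slot 3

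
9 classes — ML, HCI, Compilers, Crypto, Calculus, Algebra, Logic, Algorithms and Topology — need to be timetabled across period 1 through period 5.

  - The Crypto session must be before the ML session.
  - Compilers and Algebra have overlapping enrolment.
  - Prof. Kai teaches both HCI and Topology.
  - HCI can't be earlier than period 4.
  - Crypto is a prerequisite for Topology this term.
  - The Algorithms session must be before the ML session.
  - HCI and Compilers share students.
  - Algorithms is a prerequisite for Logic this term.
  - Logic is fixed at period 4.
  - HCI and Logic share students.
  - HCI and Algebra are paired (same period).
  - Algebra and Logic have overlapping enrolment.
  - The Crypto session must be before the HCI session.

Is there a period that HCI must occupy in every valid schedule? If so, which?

HCI's window is period 4–period 5.
Logic is fixed at period 4, and HCI can't share a period with Logic.
So HCI must be period 5.

period 5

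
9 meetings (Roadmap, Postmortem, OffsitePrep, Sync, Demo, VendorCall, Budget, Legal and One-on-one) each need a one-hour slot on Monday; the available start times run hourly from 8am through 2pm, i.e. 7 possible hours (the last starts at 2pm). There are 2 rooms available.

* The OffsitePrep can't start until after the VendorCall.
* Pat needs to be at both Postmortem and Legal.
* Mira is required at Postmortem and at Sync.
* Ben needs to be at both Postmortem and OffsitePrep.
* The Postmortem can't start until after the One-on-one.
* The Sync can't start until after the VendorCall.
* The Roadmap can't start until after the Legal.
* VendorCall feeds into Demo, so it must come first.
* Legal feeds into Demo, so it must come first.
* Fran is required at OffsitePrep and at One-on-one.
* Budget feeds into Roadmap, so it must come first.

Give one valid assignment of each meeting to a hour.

Sync=12pm; Postmortem=11am; VendorCall=8am; One-on-one=10am; Budget=9am; OffsitePrep=12pm; Legal=8am; Demo=9am; Roadmap=10am

Checking: Budget(9am) before Roadmap(10am); VendorCall(8am) before Demo(9am); Legal(8am) before Roadmap(10am); One-on-one(10am) before Postmortem(11am); Legal(8am) before Demo(9am); VendorCall(8am) before OffsitePrep(12pm); VendorCall(8am) before Sync(12pm); OffsitePrep(12pm) != One-on-one(10am); Postmortem(11am) != Sync(12pm); Postmortem(11am) != OffsitePrep(12pm); Postmortem(11am) != Legal(8am); max 2 per hour (cap 2).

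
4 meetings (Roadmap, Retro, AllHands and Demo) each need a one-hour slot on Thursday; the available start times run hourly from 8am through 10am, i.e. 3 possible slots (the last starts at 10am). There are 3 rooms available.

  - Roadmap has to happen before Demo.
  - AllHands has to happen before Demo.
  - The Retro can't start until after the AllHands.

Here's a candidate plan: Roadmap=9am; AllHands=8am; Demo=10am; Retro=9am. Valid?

The Retro can't start until after the AllHands — holds.
Roadmap has to happen before Demo — holds.
AllHands has to happen before Demo — holds.
There are 3 rooms available — holds.

Yes, all constraints hold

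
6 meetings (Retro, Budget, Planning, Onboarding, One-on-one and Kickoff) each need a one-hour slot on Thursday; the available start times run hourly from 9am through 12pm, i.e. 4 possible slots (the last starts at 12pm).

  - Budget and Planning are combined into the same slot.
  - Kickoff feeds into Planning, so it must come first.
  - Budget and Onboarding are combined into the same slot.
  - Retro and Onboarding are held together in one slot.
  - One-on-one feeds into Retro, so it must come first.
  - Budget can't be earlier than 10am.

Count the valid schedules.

Splitting on Retro: it can be 10am (1), 11am (4), 12pm (9). Listing each branch's schedules as (Budget, Planning, Onboarding, One-on-one, Kickoff):
Retro=10am: (10am,10am,10am,9am,9am) — 1.
Retro=11am: (11am,11am,11am,9am,9am) (11am,11am,11am,9am,10am) (11am,11am,11am,10am,9am) (11am,11am,11am,10am,10am) — 4.
Retro=12pm: (12pm,12pm,12pm,9am,9am) (12pm,12pm,12pm,9am,10am) (12pm,12pm,12pm,9am,11am) (12pm,12pm,12pm,10am,9am) (12pm,12pm,12pm,10am,10am) (12pm,12pm,12pm,10am,11am) (12pm,12pm,12pm,11am,9am) (12pm,12pm,12pm,11am,10am) (12pm,12pm,12pm,11am,11am) — 9.
Summing: 1 + 4 + 9 = 14.

14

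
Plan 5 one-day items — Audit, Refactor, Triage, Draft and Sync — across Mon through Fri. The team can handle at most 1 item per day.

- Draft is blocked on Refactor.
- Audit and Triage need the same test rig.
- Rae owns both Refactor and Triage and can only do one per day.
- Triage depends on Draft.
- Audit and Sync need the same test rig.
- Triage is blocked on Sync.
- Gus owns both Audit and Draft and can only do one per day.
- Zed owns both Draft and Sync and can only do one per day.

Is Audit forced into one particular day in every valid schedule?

No

Audit can be Mon (e.g. Sync=Thu, Refactor=Tue, Audit=Mon, Triage=Fri, Draft=Wed) or Tue (e.g. Triage -> Fri; Draft -> Wed; Audit -> Tue; Refactor -> Mon; Sync -> Thu).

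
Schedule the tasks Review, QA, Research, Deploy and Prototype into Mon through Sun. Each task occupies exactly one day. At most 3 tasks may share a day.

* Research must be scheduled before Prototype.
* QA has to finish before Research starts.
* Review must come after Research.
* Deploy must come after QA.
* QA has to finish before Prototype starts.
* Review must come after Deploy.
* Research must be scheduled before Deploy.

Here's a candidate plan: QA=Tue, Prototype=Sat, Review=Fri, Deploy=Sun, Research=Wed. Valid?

Review must come after Deploy — violated.
At most 3 tasks may share a day — holds.
QA has to finish before Prototype starts — holds.
Review must come after Research — holds.
Research must be scheduled before Deploy — holds.
Research must be scheduled before Prototype — holds.
Deploy must come after QA — holds.
QA has to finish before Research starts — holds.

No. Review must come after Deploy is not satisfied.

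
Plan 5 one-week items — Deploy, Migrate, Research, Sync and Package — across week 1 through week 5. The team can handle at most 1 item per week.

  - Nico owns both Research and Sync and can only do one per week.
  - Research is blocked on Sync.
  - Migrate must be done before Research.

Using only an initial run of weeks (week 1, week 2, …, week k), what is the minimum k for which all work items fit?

The precedence chain requires at least 2 distinct weeks.
With at most 1 per week and 5 work items, at least 5 weeks are needed.
5 works (last occupied week: week 5): for example Sync in week 2, Deploy in week 4, Package in week 5, Research in week 3, Migrate in week 1.

5 weeks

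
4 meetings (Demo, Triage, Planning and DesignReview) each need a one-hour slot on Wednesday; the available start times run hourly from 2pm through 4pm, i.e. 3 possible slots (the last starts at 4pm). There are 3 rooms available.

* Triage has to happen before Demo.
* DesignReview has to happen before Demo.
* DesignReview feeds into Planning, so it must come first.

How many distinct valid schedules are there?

Splitting on Demo: it can be 3pm (2), 4pm (6). Listing each branch's schedules as (Triage, Planning, DesignReview):
Demo=3pm: (2pm,3pm,2pm) (2pm,4pm,2pm) — 2.
Demo=4pm: (2pm,3pm,2pm) (2pm,4pm,2pm) (2pm,4pm,3pm) (3pm,3pm,2pm) (3pm,4pm,2pm) (3pm,4pm,3pm) — 6.
Summing: 2 + 6 = 8.

8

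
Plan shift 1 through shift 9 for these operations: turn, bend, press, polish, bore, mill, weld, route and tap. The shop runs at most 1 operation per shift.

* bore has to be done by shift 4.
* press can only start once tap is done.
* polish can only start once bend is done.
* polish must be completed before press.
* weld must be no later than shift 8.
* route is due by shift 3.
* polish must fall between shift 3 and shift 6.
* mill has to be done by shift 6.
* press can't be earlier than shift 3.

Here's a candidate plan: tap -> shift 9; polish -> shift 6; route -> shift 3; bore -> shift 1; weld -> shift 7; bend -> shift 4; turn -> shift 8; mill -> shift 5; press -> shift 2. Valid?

No — it violates: press can only start once tap is done

press can't be earlier than shift 3 — violated.
The shop runs at most 1 operation per shift — holds.
polish must be completed before press — violated.
polish must fall between shift 3 and shift 6 — holds.
weld must be no later than shift 8 — holds.
press can only start once tap is done — violated.
route is due by shift 3 — holds.
bore has to be done by shift 4 — holds.
mill has to be done by shift 6 — holds.
polish can only start once bend is done — holds.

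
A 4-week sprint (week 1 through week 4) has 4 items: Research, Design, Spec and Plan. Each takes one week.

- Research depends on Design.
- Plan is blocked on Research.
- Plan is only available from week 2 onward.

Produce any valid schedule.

Design in week 1, Spec in week 1, Plan in week 3, Research in week 2

Checking: Research(week 2) before Plan(week 3); Design(week 1) before Research(week 2); Plan=week 3 in [week 2,week 4].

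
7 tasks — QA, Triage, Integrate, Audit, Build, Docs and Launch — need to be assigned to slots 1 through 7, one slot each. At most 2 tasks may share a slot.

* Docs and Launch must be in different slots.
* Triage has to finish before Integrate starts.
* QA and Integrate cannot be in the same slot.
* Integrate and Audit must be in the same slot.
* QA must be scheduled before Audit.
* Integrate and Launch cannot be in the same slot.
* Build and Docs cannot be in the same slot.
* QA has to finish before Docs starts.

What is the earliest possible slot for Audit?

Precedence pushes Audit to at least 2.
Audit at 2 is achievable: Build -> 4; Audit -> 2; Docs -> 3; Triage -> 1; Integrate -> 2; QA -> 1; Launch -> 4.

2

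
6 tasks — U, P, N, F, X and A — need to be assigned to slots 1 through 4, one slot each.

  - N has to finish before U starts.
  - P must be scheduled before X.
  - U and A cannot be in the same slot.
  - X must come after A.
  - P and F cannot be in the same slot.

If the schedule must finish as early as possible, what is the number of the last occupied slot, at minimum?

The precedence chain requires at least 2 distinct slots.
2 works (last occupied slot: 2): for example N=1; A=1; P=1; F=2; U=2; X=2.

slot 2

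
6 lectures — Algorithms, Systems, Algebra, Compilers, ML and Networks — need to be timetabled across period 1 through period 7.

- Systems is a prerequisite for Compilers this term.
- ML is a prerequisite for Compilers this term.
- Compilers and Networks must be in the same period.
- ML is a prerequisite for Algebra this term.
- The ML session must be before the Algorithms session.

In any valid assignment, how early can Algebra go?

Precedence pushes Algebra to at least period 2.
Algebra at period 2 is achievable: ML -> period 1; Systems -> period 1; Compilers -> period 2; Algebra -> period 2; Algorithms -> period 2; Networks -> period 2.

period 2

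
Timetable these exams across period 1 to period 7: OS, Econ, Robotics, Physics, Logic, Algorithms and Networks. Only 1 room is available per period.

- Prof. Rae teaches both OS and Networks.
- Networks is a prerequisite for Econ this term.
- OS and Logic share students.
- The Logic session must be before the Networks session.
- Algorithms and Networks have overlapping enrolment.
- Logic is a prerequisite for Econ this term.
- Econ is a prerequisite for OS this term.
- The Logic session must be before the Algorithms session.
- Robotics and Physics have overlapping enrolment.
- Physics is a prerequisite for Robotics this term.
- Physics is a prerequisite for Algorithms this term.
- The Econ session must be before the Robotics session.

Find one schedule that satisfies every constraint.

Algorithms -> period 6, Networks -> period 2, Robotics -> period 5, Logic -> period 1, Physics -> period 4, OS -> period 7, Econ -> period 3

Checking: Logic(period 1) before Algorithms(period 6); Physics(period 4) before Algorithms(period 6); Physics(period 4) before Robotics(period 5); Logic(period 1) before Networks(period 2); Econ(period 3) before Robotics(period 5); Logic(period 1) before Econ(period 3); Econ(period 3) before OS(period 7); Networks(period 2) before Econ(period 3); Algorithms(period 6) != Networks(period 2); Robotics(period 5) != Physics(period 4); OS(period 7) != Logic(period 1); OS(period 7) != Networks(period 2); max 1 per period (cap 1).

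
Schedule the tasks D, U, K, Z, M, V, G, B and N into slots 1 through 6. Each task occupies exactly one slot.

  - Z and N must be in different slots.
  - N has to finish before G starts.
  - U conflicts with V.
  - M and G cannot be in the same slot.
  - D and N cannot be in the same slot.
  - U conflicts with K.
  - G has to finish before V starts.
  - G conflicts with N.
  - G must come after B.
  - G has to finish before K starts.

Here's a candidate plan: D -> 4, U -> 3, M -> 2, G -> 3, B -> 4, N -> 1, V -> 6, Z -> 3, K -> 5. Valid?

No. G must come after B is not satisfied.

M and G cannot be in the same slot — holds.
Z and N must be in different slots — holds.
G has to finish before K starts — holds.
N has to finish before G starts — holds.
U conflicts with K — holds.
G has to finish before V starts — holds.
G conflicts with N — holds.
G must come after B — violated.
U conflicts with V — holds.
D and N cannot be in the same slot — holds.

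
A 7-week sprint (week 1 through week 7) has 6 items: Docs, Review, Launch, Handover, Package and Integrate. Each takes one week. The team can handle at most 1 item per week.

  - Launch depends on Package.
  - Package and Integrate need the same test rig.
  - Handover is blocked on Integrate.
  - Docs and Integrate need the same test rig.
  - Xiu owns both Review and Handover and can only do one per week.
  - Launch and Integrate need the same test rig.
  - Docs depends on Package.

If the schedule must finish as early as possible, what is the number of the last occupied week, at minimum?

week 6

The precedence chain requires at least 2 distinct weeks.
With at most 1 per week and 6 work items, at least 6 weeks are needed.
6 works (last occupied week: week 6): for example Docs in week 2, Handover in week 5, Launch in week 3, Integrate in week 4, Package in week 1, Review in week 6.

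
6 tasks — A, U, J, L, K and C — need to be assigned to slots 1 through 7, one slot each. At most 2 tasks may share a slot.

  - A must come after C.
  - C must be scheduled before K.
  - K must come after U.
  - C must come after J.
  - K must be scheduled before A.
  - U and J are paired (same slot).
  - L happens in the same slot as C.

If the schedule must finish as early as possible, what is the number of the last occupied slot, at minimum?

The precedence chain requires at least 4 distinct slots.
With at most 2 per slot and 6 tasks, at least 3 slots are needed.
4 works (last occupied slot: 4): for example A=4; C=2; K=3; U=1; J=1; L=2.

4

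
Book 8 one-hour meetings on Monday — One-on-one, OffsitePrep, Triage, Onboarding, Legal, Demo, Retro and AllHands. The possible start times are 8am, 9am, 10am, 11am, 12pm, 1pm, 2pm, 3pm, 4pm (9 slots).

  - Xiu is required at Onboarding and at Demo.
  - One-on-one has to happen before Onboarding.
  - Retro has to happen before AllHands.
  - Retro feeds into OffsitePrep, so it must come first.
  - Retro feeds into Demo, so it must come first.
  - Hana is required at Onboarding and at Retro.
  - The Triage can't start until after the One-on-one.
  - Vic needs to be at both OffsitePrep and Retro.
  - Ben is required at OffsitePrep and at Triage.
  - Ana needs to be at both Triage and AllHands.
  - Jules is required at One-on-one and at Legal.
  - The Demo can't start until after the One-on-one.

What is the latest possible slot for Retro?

3pm

Downstream work caps Retro at 3pm.
Retro at 3pm is achievable: Demo -> 4pm; One-on-one -> 8am; Retro -> 3pm; AllHands -> 4pm; Triage -> 9am; Legal -> 9am; Onboarding -> 9am; OffsitePrep -> 4pm.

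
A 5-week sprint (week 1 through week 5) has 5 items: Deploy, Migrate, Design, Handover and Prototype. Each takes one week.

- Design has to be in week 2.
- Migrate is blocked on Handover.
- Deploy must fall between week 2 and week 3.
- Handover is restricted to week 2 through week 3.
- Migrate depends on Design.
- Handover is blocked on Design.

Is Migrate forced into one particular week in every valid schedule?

No

Migrate can be week 4 (e.g. Deploy -> week 2; Prototype -> week 1; Handover -> week 3; Migrate -> week 4; Design -> week 2) or week 5 (e.g. Design=week 2; Handover=week 3; Deploy=week 2; Prototype=week 1; Migrate=week 5).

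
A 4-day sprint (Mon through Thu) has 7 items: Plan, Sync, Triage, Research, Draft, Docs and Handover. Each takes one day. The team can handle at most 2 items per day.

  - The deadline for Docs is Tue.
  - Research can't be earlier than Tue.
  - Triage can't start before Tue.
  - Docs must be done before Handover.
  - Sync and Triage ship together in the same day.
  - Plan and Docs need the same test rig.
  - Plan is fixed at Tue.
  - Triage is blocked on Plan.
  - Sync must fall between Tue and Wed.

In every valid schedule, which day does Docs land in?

Mon

Docs's window is Mon–Tue.
Plan is fixed at Tue, and Docs can't share a day with Plan.
So Docs must be Mon.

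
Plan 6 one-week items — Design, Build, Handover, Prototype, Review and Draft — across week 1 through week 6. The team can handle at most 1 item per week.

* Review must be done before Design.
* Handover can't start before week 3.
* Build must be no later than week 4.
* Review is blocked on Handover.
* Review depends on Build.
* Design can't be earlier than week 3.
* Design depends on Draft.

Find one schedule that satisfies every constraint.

Review in week 4; Build in week 1; Handover in week 3; Prototype in week 6; Draft in week 2; Design in week 5

Checking: Build(week 1) before Review(week 4); Review(week 4) before Design(week 5); Draft(week 2) before Design(week 5); Handover(week 3) before Review(week 4); Handover=week 3 in [week 3,week 6]; Design=week 5 in [week 3,week 6]; Build=week 1 in [week 1,week 4]; max 1 per week (cap 1).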